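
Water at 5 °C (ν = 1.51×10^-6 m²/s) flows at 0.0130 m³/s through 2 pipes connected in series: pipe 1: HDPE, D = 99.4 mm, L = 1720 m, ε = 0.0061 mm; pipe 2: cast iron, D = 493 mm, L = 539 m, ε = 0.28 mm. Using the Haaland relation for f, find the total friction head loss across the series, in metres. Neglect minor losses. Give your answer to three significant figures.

H ≈ 43.9 m

Pipe 1: V = 1.675 m/s, Re = 1.10×10^5, ε/D = 6.14×10^-5, f = 0.01774, h_1 = f(L/D)V²/2g = 43.92 m
Pipe 2: V = 0.06810 m/s, Re = 2.22×10^4, ε/D = 5.68×10^-4, f = 0.02618, h_2 = f(L/D)V²/2g = 0.006767 m
Series → Q common, losses add: H = Σh = 43.93 m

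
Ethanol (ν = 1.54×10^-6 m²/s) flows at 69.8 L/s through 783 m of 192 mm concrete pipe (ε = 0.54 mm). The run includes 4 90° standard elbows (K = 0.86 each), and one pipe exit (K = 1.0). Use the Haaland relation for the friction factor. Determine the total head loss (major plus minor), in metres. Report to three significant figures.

V = 4Q/(πD²) = 2.411 m/s; V²/2g = 0.2962 m
Re = 3.01×10^5, ε/D = 0.00281 → f = 0.02617 (Haaland)
Major: h_f = f(L/D)·V²/2g = 0.02617·4078·0.2962 = 31.61 m
Minor: ΣK = 4.44; h_m = ΣK·V²/2g = 1.315 m
Total H_L = 31.61 + 1.315 = 32.93 m

H_L ≈ 32.9 m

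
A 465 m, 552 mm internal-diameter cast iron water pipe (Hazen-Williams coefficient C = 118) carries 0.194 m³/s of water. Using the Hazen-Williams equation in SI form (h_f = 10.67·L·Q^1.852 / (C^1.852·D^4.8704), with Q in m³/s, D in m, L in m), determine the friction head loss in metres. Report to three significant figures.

h_f = 10.67·465·0.194^1.852 / (118^1.852·0.552^4.8704) = 0.6257 m

h_f ≈ 0.626 m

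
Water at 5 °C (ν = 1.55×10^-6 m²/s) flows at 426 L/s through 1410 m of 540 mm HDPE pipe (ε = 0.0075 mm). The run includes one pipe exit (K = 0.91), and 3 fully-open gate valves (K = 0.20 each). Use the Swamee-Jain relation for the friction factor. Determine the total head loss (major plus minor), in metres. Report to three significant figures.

H_L ≈ 6.14 m

V = 4Q/(πD²) = 1.860 m/s; V²/2g = 0.1763 m
Re = 6.48×10^5, ε/D = 1.39×10^-5 → f = 0.01276 (Swamee-Jain)
Major: h_f = f(L/D)·V²/2g = 0.01276·2611·0.1763 = 5.877 m
Minor: ΣK = 1.51; h_m = ΣK·V²/2g = 0.2663 m
Total H_L = 5.877 + 0.2663 = 6.143 m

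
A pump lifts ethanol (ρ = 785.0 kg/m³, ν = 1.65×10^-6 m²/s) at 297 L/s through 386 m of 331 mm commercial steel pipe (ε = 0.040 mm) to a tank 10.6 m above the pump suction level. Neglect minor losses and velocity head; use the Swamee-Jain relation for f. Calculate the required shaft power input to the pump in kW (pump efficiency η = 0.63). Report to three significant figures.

P_shaft ≈ 75.1 kW

V = 4Q/(πD²) = 3.452 m/s; Re = 6.92×10^5; ε/D = 1.21×10^-4; f = 0.01424
h_f = f(L/D)V²/2g = 10.08 m
Total head H = z + h_f = 10.6 + 10.08 = 20.68 m
P_hyd = ρgQH = 785.0·9.81·0.297·20.68 = 47.30 kW
P_shaft = P_hyd/η = 47.30/0.63 = 75.08 kW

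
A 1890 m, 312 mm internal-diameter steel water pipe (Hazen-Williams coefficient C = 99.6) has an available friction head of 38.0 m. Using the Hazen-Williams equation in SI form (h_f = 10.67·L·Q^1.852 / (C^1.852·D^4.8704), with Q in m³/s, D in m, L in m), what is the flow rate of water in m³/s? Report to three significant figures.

Q ≈ 0.157 m³/s

Rearranging: Q = [h_f·C^1.852·D^4.8704 / (10.67·L)]^(1/1.852)
Q = [38.0·99.6^1.852·0.312^4.8704 / (10.67·1890)]^0.540 = 0.1573 m³/s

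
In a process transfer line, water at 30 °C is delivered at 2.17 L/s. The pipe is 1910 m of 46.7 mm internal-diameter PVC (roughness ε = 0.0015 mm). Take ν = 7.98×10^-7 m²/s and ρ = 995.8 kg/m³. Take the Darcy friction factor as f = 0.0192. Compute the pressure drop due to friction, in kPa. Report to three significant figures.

V = 4Q/(πD²) = 4·0.00217/(π·0.0467²) = 1.267 m/s
h_f = f(L/D)V²/(2g) = 0.01920·(1910/0.0467)·1.267²/(2·9.81) = 64.24 m
Δp = ρg·h_f = 995.8·9.81·64.24 = 627.5 kPa

Δp ≈ 628 kPa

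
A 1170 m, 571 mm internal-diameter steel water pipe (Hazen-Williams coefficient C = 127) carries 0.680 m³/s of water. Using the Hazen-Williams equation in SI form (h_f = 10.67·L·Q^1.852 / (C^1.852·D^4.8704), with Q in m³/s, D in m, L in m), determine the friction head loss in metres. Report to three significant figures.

h_f ≈ 11.9 m

h_f = 10.67·1170·0.680^1.852 / (127^1.852·0.571^4.8704) = 11.89 m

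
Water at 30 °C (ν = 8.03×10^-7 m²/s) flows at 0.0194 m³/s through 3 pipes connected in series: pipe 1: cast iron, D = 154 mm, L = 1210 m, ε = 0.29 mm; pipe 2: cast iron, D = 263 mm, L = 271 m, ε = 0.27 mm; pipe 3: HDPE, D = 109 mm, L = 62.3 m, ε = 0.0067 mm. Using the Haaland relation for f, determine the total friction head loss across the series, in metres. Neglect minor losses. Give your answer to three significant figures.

H ≈ 12.4 m

Pipe 1: V = 1.042 m/s, Re = 2.00×10^5, ε/D = 0.00188, f = 0.02391, h_1 = f(L/D)V²/2g = 10.39 m
Pipe 2: V = 0.3571 m/s, Re = 1.17×10^5, ε/D = 0.00103, f = 0.02177, h_2 = f(L/D)V²/2g = 0.1458 m
Pipe 3: V = 2.079 m/s, Re = 2.82×10^5, ε/D = 6.15×10^-5, f = 0.01503, h_3 = f(L/D)V²/2g = 1.892 m
Series → Q common, losses add: H = Σh = 12.43 m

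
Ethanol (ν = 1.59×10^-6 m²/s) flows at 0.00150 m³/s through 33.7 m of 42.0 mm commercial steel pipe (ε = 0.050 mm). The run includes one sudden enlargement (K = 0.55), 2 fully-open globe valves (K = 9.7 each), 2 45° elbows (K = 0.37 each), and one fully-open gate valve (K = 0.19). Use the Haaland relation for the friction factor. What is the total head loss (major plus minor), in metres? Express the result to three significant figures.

H_L ≈ 2.51 m

V = 4Q/(πD²) = 1.083 m/s; V²/2g = 0.05975 m
Re = 2.86×10^4, ε/D = 0.00119 → f = 0.02628 (Haaland)
Major: h_f = f(L/D)·V²/2g = 0.02628·802.4·0.05975 = 1.260 m
Minor: ΣK = 20.9; h_m = ΣK·V²/2g = 1.247 m
Total H_L = 1.260 + 1.247 = 2.507 m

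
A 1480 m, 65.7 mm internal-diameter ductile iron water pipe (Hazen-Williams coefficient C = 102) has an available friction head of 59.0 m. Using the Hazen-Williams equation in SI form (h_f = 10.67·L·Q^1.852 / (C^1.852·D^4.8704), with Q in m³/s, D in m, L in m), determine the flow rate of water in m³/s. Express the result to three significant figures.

Rearranging: Q = [h_f·C^1.852·D^4.8704 / (10.67·L)]^(1/1.852)
Q = [59.0·102^1.852·0.0657^4.8704 / (10.67·1480)]^0.540 = 0.003875 m³/s

Q ≈ 0.00387 m³/s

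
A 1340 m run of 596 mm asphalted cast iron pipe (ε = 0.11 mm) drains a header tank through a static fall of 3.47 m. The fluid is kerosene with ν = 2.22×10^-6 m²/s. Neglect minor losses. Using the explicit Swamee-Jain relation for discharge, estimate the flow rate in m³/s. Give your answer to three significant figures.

Swamee-Jain (Type II): Q = -0.965·√(gD⁵h_f/L)·ln[ε/(3.7D) + √(3.17ν²L/(gD³h_f))]
√(gD⁵h_f/L) = √(9.81·0.596⁵·3.47/1340) = 0.04371
ε/(3.7D) = 4.99×10^-5; √(3.17ν²L/(gD³h_f)) = 5.39×10^-5
Q = -0.965·0.04371·ln(1.038×10^-4) = 0.3869 m³/s
Check: V = 1.39 m/s, Re = 3.72×10^5, f = 0.01581, h_f = 3.48 m ≈ 3.47 m ✓

Q ≈ 0.387 m³/s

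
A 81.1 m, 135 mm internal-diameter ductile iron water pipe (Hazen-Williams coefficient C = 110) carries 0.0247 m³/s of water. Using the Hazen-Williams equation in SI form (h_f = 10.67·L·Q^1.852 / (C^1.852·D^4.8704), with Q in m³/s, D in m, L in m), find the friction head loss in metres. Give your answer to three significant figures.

h_f ≈ 2.60 m

h_f = 10.67·81.1·0.0247^1.852 / (110^1.852·0.135^4.8704) = 2.603 m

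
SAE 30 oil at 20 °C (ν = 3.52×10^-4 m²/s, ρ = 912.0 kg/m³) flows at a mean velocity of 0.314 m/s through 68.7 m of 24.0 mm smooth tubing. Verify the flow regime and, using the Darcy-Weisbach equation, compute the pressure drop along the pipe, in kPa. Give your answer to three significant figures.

Δp ≈ 385 kPa

Re = VD/ν = 0.314·0.02400/3.52×10^-4 = 21.4 → laminar (Re < 2300)
f = 64/Re = 2.989
h_f = f(L/D)V²/(2g) = 2.989·(68.7/0.02400)·0.314²/(2·9.81) = 43.00 m
Δp = ρg·h_f = 912.0·9.81·43.00 = 384.7 kPa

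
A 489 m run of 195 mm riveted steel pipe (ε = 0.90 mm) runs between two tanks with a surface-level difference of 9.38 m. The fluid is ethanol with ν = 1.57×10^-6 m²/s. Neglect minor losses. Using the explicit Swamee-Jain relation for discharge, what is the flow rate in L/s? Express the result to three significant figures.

Q ≈ 46.6 L/s

Swamee-Jain (Type II): Q = -0.965·√(gD⁵h_f/L)·ln[ε/(3.7D) + √(3.17ν²L/(gD³h_f))]
√(gD⁵h_f/L) = √(9.81·0.195⁵·9.38/489) = 0.007284
ε/(3.7D) = 0.00125; √(3.17ν²L/(gD³h_f)) = 7.48×10^-5
Q = -0.965·0.007284·ln(0.001322) = 0.04659 m³/s
Check: V = 1.56 m/s, Re = 1.94×10^5, f = 0.03034, h_f = 9.44 m ≈ 9.38 m ✓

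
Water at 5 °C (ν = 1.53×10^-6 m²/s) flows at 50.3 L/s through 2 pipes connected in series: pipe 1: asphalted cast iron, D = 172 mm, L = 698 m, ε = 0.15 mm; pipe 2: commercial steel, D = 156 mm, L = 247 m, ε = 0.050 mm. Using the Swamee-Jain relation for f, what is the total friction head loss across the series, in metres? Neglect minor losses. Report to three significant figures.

H ≈ 29.5 m

Pipe 1: V = 2.165 m/s, Re = 2.43×10^5, ε/D = 8.72×10^-4, f = 0.02042, h_1 = f(L/D)V²/2g = 19.80 m
Pipe 2: V = 2.632 m/s, Re = 2.68×10^5, ε/D = 3.21×10^-4, f = 0.01738, h_2 = f(L/D)V²/2g = 9.715 m
Series → Q common, losses add: H = Σh = 29.51 m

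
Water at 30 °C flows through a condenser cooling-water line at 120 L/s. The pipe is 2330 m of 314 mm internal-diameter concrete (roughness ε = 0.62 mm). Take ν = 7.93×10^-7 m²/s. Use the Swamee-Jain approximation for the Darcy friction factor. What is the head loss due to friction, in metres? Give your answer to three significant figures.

h_f ≈ 21.6 m

V = 4Q/(πD²) = 4·0.120/(π·0.314²) = 1.550 m/s
Re = VD/ν = 1.550·0.314/7.93×10^-7 = 6.14×10^5 → turbulent
ε/D = 0.62/314 = 0.00197
Swamee-Jain: f = 0.02374
h_f = f(L/D)V²/(2g) = 0.02374·(2330/0.314)·1.550²/(2·9.81) = 21.57 m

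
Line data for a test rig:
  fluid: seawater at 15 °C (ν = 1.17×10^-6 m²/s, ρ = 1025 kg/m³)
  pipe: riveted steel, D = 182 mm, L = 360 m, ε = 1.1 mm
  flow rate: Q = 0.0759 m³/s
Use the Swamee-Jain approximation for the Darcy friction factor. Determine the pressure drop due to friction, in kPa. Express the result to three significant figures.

V = 4Q/(πD²) = 4·0.0759/(π·0.182²) = 2.917 m/s
Re = VD/ν = 2.917·0.182/1.17×10^-6 = 4.54×10^5 → turbulent
ε/D = 1.1/182 = 0.00604
Swamee-Jain: f = 0.03247
h_f = f(L/D)V²/(2g) = 0.03247·(360/0.182)·2.917²/(2·9.81) = 27.87 m
Δp = ρg·h_f = 1025·9.81·27.87 = 280.2 kPa

Δp ≈ 280 kPa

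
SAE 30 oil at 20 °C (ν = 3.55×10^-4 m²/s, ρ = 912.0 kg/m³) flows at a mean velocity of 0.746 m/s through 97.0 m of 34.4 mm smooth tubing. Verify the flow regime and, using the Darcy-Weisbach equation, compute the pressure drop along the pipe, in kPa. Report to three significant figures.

Re = VD/ν = 0.746·0.03440/3.55×10^-4 = 72.3 → laminar (Re < 2300)
f = 64/Re = 0.8853
h_f = f(L/D)V²/(2g) = 0.8853·(97.0/0.03440)·0.746²/(2·9.81) = 70.81 m
Δp = ρg·h_f = 912.0·9.81·70.81 = 633.5 kPa

Δp ≈ 634 kPa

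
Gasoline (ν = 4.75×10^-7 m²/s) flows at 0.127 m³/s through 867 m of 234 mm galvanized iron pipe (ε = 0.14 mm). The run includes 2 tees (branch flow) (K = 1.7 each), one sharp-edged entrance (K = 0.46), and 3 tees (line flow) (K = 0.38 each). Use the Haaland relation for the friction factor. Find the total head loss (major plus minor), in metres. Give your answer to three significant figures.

H_L ≈ 31.4 m

V = 4Q/(πD²) = 2.953 m/s; V²/2g = 0.4445 m
Re = 1.45×10^6, ε/D = 5.98×10^-4 → f = 0.01770 (Haaland)
Major: h_f = f(L/D)·V²/2g = 0.01770·3705·0.4445 = 29.14 m
Minor: ΣK = 5.00; h_m = ΣK·V²/2g = 2.222 m
Total H_L = 29.14 + 2.222 = 31.37 m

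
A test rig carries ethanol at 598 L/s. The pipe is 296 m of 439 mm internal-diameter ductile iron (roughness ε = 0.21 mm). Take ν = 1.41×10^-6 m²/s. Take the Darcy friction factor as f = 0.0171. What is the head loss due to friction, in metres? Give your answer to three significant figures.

V = 4Q/(πD²) = 4·0.598/(π·0.439²) = 3.951 m/s
h_f = f(L/D)V²/(2g) = 0.01710·(296/0.439)·3.951²/(2·9.81) = 9.173 m

h_f ≈ 9.17 m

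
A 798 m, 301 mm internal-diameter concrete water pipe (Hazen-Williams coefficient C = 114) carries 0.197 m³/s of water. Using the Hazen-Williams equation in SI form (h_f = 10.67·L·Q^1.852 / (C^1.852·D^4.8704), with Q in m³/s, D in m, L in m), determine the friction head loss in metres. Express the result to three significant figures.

h_f = 10.67·798·0.197^1.852 / (114^1.852·0.301^4.8704) = 22.58 m

h_f ≈ 22.6 m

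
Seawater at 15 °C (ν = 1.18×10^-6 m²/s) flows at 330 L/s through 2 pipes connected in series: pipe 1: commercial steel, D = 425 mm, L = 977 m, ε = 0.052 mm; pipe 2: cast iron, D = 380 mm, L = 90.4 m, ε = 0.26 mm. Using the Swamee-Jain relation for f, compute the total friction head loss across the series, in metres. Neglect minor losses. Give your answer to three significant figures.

Pipe 1: V = 2.326 m/s, Re = 8.38×10^5, ε/D = 1.22×10^-4, f = 0.01402, h_1 = f(L/D)V²/2g = 8.889 m
Pipe 2: V = 2.910 m/s, Re = 9.37×10^5, ε/D = 6.84×10^-4, f = 0.01847, h_2 = f(L/D)V²/2g = 1.896 m
Series → Q common, losses add: H = Σh = 10.78 m

H ≈ 10.8 m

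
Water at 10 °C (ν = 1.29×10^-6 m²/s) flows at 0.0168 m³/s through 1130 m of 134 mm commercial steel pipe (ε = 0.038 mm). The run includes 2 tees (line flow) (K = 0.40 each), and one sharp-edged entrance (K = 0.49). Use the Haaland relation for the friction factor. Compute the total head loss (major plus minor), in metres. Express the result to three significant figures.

V = 4Q/(πD²) = 1.191 m/s; V²/2g = 0.07233 m
Re = 1.24×10^5, ε/D = 2.84×10^-4 → f = 0.01852 (Haaland)
Major: h_f = f(L/D)·V²/2g = 0.01852·8433·0.07233 = 11.30 m
Minor: ΣK = 1.29; h_m = ΣK·V²/2g = 0.09331 m
Total H_L = 11.30 + 0.09331 = 11.39 m

H_L ≈ 11.4 m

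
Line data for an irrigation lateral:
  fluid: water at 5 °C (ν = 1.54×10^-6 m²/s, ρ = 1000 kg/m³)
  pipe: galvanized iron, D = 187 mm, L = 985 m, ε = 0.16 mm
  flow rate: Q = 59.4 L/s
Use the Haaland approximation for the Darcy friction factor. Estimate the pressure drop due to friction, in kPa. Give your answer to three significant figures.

V = 4Q/(πD²) = 4·0.0594/(π·0.187²) = 2.163 m/s
Re = VD/ν = 2.163·0.187/1.54×10^-6 = 2.63×10^5 → turbulent
ε/D = 0.16/187 = 8.56×10^-4
Haaland: f = 0.02002
h_f = f(L/D)V²/(2g) = 0.02002·(985/0.187)·2.163²/(2·9.81) = 25.14 m
Δp = ρg·h_f = 1000·9.81·25.14 = 246.6 kPa

Δp ≈ 247 kPa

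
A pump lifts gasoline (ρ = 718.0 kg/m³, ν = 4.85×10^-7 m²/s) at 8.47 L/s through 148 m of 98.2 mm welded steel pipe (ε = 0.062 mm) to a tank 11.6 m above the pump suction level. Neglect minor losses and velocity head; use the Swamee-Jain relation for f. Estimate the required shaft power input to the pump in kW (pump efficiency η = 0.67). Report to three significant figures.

V = 4Q/(πD²) = 1.118 m/s; Re = 2.26×10^5; ε/D = 6.31×10^-4; f = 0.01941
h_f = f(L/D)V²/2g = 1.865 m
Total head H = z + h_f = 11.6 + 1.865 = 13.46 m
P_hyd = ρgQH = 718.0·9.81·0.00847·13.46 = 0.8033 kW
P_shaft = P_hyd/η = 0.8033/0.67 = 1.199 kW

P_shaft ≈ 1.20 kW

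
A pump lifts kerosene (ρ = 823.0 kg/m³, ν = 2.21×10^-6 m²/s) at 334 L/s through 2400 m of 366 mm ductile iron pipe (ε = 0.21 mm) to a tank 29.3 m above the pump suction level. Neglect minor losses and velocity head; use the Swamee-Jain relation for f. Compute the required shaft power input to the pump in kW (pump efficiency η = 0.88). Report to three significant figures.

V = 4Q/(πD²) = 3.175 m/s; Re = 5.26×10^5; ε/D = 5.74×10^-4; f = 0.01818
h_f = f(L/D)V²/2g = 61.24 m
Total head H = z + h_f = 29.3 + 61.24 = 90.54 m
P_hyd = ρgQH = 823.0·9.81·0.334·90.54 = 244.2 kW
P_shaft = P_hyd/η = 244.2/0.88 = 277.5 kW

P_shaft ≈ 277 kW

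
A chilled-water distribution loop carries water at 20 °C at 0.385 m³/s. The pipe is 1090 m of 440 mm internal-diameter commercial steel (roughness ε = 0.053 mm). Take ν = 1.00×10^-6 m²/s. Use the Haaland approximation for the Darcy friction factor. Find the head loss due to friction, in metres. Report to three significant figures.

V = 4Q/(πD²) = 4·0.385/(π·0.440²) = 2.532 m/s
Re = VD/ν = 2.532·0.440/1.00×10^-6 = 1.11×10^6 → turbulent
ε/D = 0.053/440 = 1.20×10^-4
Haaland: f = 0.01351
h_f = f(L/D)V²/(2g) = 0.01351·(1090/0.440)·2.532²/(2·9.81) = 10.94 m

h_f ≈ 10.9 m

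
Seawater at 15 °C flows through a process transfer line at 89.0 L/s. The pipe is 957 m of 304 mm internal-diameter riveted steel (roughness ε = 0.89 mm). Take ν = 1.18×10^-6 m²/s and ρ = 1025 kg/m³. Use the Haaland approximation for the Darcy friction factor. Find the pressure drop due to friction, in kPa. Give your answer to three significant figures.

V = 4Q/(πD²) = 4·0.0890/(π·0.304²) = 1.226 m/s
Re = VD/ν = 1.226·0.304/1.18×10^-6 = 3.16×10^5 → turbulent
ε/D = 0.89/304 = 0.00293
Haaland: f = 0.02643
h_f = f(L/D)V²/(2g) = 0.02643·(957/0.304)·1.226²/(2·9.81) = 6.376 m
Δp = ρg·h_f = 1025·9.81·6.376 = 64.11 kPa

Δp ≈ 64.1 kPa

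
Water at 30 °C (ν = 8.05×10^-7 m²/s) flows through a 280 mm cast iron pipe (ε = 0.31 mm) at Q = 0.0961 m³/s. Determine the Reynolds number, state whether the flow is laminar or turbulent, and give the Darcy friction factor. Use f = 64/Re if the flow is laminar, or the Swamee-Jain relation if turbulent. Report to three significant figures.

Re ≈ 5.43×10^5; turbulent; f ≈ 0.0208

V = 4Q/(πD²) = 1.561 m/s
Re = VD/ν = 1.561·0.280/8.05×10^-7 = 5.43×10^5
Re > 4000 → turbulent; ε/D = 0.00111
Swamee-Jain: f = 0.02076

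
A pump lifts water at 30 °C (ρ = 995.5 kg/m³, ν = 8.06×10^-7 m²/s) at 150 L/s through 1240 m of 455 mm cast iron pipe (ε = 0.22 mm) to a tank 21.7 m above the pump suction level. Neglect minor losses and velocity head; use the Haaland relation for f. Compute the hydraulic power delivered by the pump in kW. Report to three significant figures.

P_hyd ≈ 34.8 kW

V = 4Q/(πD²) = 0.9225 m/s; Re = 5.21×10^5; ε/D = 4.84×10^-4; f = 0.01744
h_f = f(L/D)V²/2g = 2.062 m
Total head H = z + h_f = 21.7 + 2.062 = 23.76 m
P_hyd = ρgQH = 995.5·9.81·0.150·23.76 = 34.81 kW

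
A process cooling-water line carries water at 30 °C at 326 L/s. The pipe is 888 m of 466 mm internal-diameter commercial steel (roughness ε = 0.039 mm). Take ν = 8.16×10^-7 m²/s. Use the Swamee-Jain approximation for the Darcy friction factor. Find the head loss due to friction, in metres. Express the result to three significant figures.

V = 4Q/(πD²) = 4·0.326/(π·0.466²) = 1.911 m/s
Re = VD/ν = 1.911·0.466/8.16×10^-7 = 1.09×10^6 → turbulent
ε/D = 0.039/466 = 8.37×10^-5
Swamee-Jain: f = 0.01316
h_f = f(L/D)V²/(2g) = 0.01316·(888/0.466)·1.911²/(2·9.81) = 4.669 m

h_f ≈ 4.67 m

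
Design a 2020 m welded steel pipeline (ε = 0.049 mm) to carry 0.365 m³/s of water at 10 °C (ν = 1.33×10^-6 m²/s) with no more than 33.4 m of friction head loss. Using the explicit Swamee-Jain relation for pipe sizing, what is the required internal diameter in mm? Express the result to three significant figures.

D ≈ 396 mm

Swamee-Jain (Type III): D = 0.66·[ε^1.25·(LQ²/(gh_f))^4.75 + ν·Q^9.4·(L/(gh_f))^5.2]^0.04
LQ²/(gh_f) = 0.8213; L/(gh_f) = 6.165
Term 1 = ε^1.25·(…)^4.75 = 1.61×10^-6; Term 2 = ν·Q^9.4·(…)^5.2 = 1.31×10^-6
D = 0.66·(1.61×10^-6 + 1.31×10^-6)^0.04 = 0.3964 m = 396 mm
Check: V = 2.96 m/s, Re = 8.81×10^5, f = 0.01398, h_f = 31.7 m ≈ 33.4 m ✓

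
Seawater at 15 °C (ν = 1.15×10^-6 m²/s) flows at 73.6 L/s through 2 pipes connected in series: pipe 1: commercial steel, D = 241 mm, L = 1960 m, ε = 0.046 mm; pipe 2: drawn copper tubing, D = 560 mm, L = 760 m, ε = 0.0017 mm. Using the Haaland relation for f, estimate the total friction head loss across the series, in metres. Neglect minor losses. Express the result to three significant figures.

H ≈ 17.1 m

Pipe 1: V = 1.613 m/s, Re = 3.38×10^5, ε/D = 1.91×10^-4, f = 0.01578, h_1 = f(L/D)V²/2g = 17.03 m
Pipe 2: V = 0.2988 m/s, Re = 1.46×10^5, ε/D = 3.04×10^-6, f = 0.01652, h_2 = f(L/D)V²/2g = 0.1020 m
Series → Q common, losses add: H = Σh = 17.13 m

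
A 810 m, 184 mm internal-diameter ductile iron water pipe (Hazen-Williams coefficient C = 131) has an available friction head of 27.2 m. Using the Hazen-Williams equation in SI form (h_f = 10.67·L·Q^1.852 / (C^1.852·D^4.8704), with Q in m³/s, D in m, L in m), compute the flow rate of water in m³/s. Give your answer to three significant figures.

Rearranging: Q = [h_f·C^1.852·D^4.8704 / (10.67·L)]^(1/1.852)
Q = [27.2·131^1.852·0.184^4.8704 / (10.67·810)]^0.540 = 0.06806 m³/s

Q ≈ 0.0681 m³/s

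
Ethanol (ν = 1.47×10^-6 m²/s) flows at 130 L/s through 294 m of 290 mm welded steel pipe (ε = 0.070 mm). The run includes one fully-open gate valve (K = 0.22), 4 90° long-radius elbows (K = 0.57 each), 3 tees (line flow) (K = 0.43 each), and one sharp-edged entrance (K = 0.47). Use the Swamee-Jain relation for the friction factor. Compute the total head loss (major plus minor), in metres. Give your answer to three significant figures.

H_L ≈ 4.09 m

V = 4Q/(πD²) = 1.968 m/s; V²/2g = 0.1974 m
Re = 3.88×10^5, ε/D = 2.41×10^-4 → f = 0.01623 (Swamee-Jain)
Major: h_f = f(L/D)·V²/2g = 0.01623·1014·0.1974 = 3.248 m
Minor: ΣK = 4.26; h_m = ΣK·V²/2g = 0.8411 m
Total H_L = 3.248 + 0.8411 = 4.089 m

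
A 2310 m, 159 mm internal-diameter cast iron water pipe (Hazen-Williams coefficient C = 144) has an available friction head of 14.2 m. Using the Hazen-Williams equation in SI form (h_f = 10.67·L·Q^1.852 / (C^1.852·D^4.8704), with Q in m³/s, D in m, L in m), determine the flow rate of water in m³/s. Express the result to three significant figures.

Rearranging: Q = [h_f·C^1.852·D^4.8704 / (10.67·L)]^(1/1.852)
Q = [14.2·144^1.852·0.159^4.8704 / (10.67·2310)]^0.540 = 0.02037 m³/s

Q ≈ 0.0204 m³/s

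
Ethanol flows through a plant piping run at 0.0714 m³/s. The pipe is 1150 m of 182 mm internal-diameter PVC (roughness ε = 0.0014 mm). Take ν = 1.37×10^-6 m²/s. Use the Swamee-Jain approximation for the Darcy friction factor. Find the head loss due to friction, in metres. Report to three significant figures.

V = 4Q/(πD²) = 4·0.0714/(π·0.182²) = 2.745 m/s
Re = VD/ν = 2.745·0.182/1.37×10^-6 = 3.65×10^5 → turbulent
ε/D = 0.0014/182 = 7.69×10^-6
Swamee-Jain: f = 0.01396
h_f = f(L/D)V²/(2g) = 0.01396·(1150/0.182)·2.745²/(2·9.81) = 33.88 m

h_f ≈ 33.9 m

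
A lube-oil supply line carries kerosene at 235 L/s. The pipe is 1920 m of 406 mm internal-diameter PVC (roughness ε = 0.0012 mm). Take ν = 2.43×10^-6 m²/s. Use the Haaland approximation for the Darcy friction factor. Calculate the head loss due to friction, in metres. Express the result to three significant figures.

h_f ≈ 11.4 m

V = 4Q/(πD²) = 4·0.235/(π·0.406²) = 1.815 m/s
Re = VD/ν = 1.815·0.406/2.43×10^-6 = 3.03×10^5 → turbulent
ε/D = 0.0012/406 = 2.96×10^-6
Haaland: f = 0.01434
h_f = f(L/D)V²/(2g) = 0.01434·(1920/0.406)·1.815²/(2·9.81) = 11.39 m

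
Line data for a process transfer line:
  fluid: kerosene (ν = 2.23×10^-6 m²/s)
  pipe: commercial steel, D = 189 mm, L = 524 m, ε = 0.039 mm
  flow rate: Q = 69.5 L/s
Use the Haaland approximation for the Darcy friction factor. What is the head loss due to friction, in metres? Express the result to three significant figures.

V = 4Q/(πD²) = 4·0.0695/(π·0.189²) = 2.477 m/s
Re = VD/ν = 2.477·0.189/2.23×10^-6 = 2.10×10^5 → turbulent
ε/D = 0.039/189 = 2.06×10^-4
Haaland: f = 0.01681
h_f = f(L/D)V²/(2g) = 0.01681·(524/0.189)·2.477²/(2·9.81) = 14.58 m

h_f ≈ 14.6 m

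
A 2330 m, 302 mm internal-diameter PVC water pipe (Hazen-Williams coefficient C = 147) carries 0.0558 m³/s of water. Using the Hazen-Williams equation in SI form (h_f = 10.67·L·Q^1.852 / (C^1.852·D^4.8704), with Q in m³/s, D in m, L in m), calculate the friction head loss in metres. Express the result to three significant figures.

h_f ≈ 3.92 m

h_f = 10.67·2330·0.0558^1.852 / (147^1.852·0.302^4.8704) = 3.917 m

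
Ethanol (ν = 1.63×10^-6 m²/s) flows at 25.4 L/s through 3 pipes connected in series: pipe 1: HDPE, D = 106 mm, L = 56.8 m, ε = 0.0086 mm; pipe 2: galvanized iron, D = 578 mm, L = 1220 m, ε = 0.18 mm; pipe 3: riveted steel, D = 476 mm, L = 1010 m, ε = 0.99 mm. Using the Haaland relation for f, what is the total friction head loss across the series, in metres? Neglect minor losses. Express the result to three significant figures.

Pipe 1: V = 2.878 m/s, Re = 1.87×10^5, ε/D = 8.11×10^-5, f = 0.01623, h_1 = f(L/D)V²/2g = 3.673 m
Pipe 2: V = 0.09680 m/s, Re = 3.43×10^4, ε/D = 3.11×10^-4, f = 0.02334, h_2 = f(L/D)V²/2g = 0.02353 m
Pipe 3: V = 0.1427 m/s, Re = 4.17×10^4, ε/D = 0.00208, f = 0.02694, h_3 = f(L/D)V²/2g = 0.05936 m
Series → Q common, losses add: H = Σh = 3.756 m

H ≈ 3.76 m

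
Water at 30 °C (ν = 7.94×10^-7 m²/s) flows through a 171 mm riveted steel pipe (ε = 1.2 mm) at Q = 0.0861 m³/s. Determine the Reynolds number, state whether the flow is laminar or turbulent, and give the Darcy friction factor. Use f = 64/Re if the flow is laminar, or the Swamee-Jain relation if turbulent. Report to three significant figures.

V = 4Q/(πD²) = 3.749 m/s
Re = VD/ν = 3.749·0.171/7.94×10^-7 = 8.07×10^5
Re > 4000 → turbulent; ε/D = 0.00702
Swamee-Jain: f = 0.03390

Re ≈ 8.07×10^5; turbulent; f ≈ 0.0339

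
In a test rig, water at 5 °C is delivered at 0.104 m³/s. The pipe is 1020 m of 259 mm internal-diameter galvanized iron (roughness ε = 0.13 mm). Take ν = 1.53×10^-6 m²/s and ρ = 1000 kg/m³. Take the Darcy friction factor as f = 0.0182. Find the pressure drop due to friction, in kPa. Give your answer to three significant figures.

V = 4Q/(πD²) = 4·0.104/(π·0.259²) = 1.974 m/s
h_f = f(L/D)V²/(2g) = 0.01820·(1020/0.259)·1.974²/(2·9.81) = 14.24 m
Δp = ρg·h_f = 1000·9.81·14.24 = 139.6 kPa

Δp ≈ 140 kPa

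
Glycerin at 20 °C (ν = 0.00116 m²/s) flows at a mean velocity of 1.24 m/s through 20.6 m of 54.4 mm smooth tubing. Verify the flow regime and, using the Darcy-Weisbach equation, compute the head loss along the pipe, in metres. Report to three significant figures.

h_f ≈ 32.7 m

Re = VD/ν = 1.24·0.05440/0.00116 = 58.2 → laminar (Re < 2300)
f = 64/Re = 1.101
h_f = f(L/D)V²/(2g) = 1.101·(20.6/0.05440)·1.24²/(2·9.81) = 32.66 m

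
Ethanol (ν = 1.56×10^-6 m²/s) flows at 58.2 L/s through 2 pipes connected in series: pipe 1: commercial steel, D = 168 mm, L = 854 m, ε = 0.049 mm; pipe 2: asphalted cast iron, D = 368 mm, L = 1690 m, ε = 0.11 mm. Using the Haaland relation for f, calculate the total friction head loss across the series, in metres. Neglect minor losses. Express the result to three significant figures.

Pipe 1: V = 2.626 m/s, Re = 2.83×10^5, ε/D = 2.92×10^-4, f = 0.01684, h_1 = f(L/D)V²/2g = 30.07 m
Pipe 2: V = 0.5472 m/s, Re = 1.29×10^5, ε/D = 2.99×10^-4, f = 0.01849, h_2 = f(L/D)V²/2g = 1.296 m
Series → Q common, losses add: H = Σh = 31.36 m

H ≈ 31.4 m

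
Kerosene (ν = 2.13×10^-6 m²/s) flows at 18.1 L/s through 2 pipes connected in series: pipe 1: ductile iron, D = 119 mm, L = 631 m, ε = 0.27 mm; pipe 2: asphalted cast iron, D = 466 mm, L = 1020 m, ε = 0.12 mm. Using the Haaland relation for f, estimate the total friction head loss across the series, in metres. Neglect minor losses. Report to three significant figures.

Pipe 1: V = 1.627 m/s, Re = 9.09×10^4, ε/D = 0.00227, f = 0.02580, h_1 = f(L/D)V²/2g = 18.47 m
Pipe 2: V = 0.1061 m/s, Re = 2.32×10^4, ε/D = 2.58×10^-4, f = 0.02530, h_2 = f(L/D)V²/2g = 0.03179 m
Series → Q common, losses add: H = Σh = 18.50 m

H ≈ 18.5 m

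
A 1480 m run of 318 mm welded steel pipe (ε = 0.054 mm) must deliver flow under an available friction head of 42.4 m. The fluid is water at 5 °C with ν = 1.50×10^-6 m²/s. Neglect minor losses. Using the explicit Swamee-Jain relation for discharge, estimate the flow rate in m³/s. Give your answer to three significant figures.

Q ≈ 0.277 m³/s

Swamee-Jain (Type II): Q = -0.965·√(gD⁵h_f/L)·ln[ε/(3.7D) + √(3.17ν²L/(gD³h_f))]
√(gD⁵h_f/L) = √(9.81·0.318⁵·42.4/1480) = 0.03023
ε/(3.7D) = 4.59×10^-5; √(3.17ν²L/(gD³h_f)) = 2.81×10^-5
Q = -0.965·0.03023·ln(7.399×10^-5) = 0.2775 m³/s
Check: V = 3.49 m/s, Re = 7.41×10^5, f = 0.01473, h_f = 42.6 m ≈ 42.4 m ✓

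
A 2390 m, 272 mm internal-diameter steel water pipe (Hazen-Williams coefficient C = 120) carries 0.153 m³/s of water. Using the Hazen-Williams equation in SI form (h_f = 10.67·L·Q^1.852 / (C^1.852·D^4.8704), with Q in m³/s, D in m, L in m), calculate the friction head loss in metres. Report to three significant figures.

h_f ≈ 63.1 m

h_f = 10.67·2390·0.153^1.852 / (120^1.852·0.272^4.8704) = 63.07 m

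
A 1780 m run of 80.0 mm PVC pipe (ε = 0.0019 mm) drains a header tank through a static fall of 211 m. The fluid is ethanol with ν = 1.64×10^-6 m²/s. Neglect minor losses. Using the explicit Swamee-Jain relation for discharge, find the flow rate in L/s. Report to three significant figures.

Q ≈ 16.9 L/s

Swamee-Jain (Type II): Q = -0.965·√(gD⁵h_f/L)·ln[ε/(3.7D) + √(3.17ν²L/(gD³h_f))]
√(gD⁵h_f/L) = √(9.81·0.0800⁵·211/1780) = 0.001952
ε/(3.7D) = 6.42×10^-6; √(3.17ν²L/(gD³h_f)) = 1.20×10^-4
Q = -0.965·0.001952·ln(1.261×10^-4) = 0.01691 m³/s
Check: V = 3.36 m/s, Re = 1.64×10^5, f = 0.01634, h_f = 210 m ≈ 211 m ✓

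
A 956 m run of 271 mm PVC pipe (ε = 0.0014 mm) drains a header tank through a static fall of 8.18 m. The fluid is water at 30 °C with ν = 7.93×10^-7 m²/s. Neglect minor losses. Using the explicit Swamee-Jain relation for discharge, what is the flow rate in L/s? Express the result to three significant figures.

Swamee-Jain (Type II): Q = -0.965·√(gD⁵h_f/L)·ln[ε/(3.7D) + √(3.17ν²L/(gD³h_f))]
√(gD⁵h_f/L) = √(9.81·0.271⁵·8.18/956) = 0.01108
ε/(3.7D) = 1.40×10^-6; √(3.17ν²L/(gD³h_f)) = 3.45×10^-5
Q = -0.965·0.01108·ln(3.594×10^-5) = 0.1094 m³/s
Check: V = 1.90 m/s, Re = 6.48×10^5, f = 0.01260, h_f = 8.15 m ≈ 8.18 m ✓

Q ≈ 109 L/s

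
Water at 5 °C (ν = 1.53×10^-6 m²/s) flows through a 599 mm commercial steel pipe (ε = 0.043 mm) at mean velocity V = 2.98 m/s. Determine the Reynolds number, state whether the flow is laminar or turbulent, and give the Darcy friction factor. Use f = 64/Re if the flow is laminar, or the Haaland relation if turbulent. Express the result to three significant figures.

Re = VD/ν = 2.980·0.599/1.53×10^-6 = 1.17×10^6
Re > 4000 → turbulent; ε/D = 7.18×10^-5
Haaland: f = 0.01271

Re ≈ 1.17×10^6; turbulent; f ≈ 0.0127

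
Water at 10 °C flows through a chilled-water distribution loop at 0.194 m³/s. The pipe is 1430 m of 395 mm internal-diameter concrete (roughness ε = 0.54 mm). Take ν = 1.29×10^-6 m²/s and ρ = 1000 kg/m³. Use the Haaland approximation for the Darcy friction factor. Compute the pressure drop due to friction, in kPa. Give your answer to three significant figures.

Δp ≈ 98.4 kPa

V = 4Q/(πD²) = 4·0.194/(π·0.395²) = 1.583 m/s
Re = VD/ν = 1.583·0.395/1.29×10^-6 = 4.85×10^5 → turbulent
ε/D = 0.54/395 = 0.00137
Haaland: f = 0.02170
h_f = f(L/D)V²/(2g) = 0.02170·(1430/0.395)·1.583²/(2·9.81) = 10.03 m
Δp = ρg·h_f = 1000·9.81·10.03 = 98.42 kPa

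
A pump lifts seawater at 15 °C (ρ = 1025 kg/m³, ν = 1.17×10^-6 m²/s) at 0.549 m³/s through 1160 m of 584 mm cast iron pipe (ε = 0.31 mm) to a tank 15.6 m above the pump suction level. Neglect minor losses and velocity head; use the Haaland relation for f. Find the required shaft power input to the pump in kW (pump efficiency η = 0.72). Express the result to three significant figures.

P_shaft ≈ 176 kW

V = 4Q/(πD²) = 2.050 m/s; Re = 1.02×10^6; ε/D = 5.31×10^-4; f = 0.01737
h_f = f(L/D)V²/2g = 7.388 m
Total head H = z + h_f = 15.6 + 7.388 = 22.99 m
P_hyd = ρgQH = 1025·9.81·0.549·22.99 = 126.9 kW
P_shaft = P_hyd/η = 126.9/0.72 = 176.2 kW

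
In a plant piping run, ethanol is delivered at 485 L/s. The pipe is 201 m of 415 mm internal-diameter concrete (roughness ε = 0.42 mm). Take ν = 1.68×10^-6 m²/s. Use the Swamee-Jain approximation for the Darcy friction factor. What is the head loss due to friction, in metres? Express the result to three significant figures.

h_f ≈ 6.39 m

V = 4Q/(πD²) = 4·0.485/(π·0.415²) = 3.586 m/s
Re = VD/ν = 3.586·0.415/1.68×10^-6 = 8.86×10^5 → turbulent
ε/D = 0.42/415 = 0.00101
Swamee-Jain: f = 0.02013
h_f = f(L/D)V²/(2g) = 0.02013·(201/0.415)·3.586²/(2·9.81) = 6.388 m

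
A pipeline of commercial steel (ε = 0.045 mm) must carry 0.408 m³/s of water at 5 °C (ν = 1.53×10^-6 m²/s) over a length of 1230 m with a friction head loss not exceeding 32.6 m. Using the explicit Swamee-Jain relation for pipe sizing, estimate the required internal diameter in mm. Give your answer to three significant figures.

Swamee-Jain (Type III): D = 0.66·[ε^1.25·(LQ²/(gh_f))^4.75 + ν·Q^9.4·(L/(gh_f))^5.2]^0.04
LQ²/(gh_f) = 0.6402; L/(gh_f) = 3.846
Term 1 = ε^1.25·(…)^4.75 = 4.43×10^-7; Term 2 = ν·Q^9.4·(…)^5.2 = 3.69×10^-7
D = 0.66·(4.43×10^-7 + 3.69×10^-7)^0.04 = 0.3766 m = 377 mm
Check: V = 3.66 m/s, Re = 9.01×10^5, f = 0.01390, h_f = 31.0 m ≈ 32.6 m ✓

D ≈ 377 mm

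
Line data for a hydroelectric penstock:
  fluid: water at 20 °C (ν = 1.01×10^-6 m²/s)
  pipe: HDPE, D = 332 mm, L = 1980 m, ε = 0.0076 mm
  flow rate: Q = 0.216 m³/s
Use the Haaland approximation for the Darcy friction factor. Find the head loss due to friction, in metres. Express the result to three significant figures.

h_f ≈ 23.4 m

V = 4Q/(πD²) = 4·0.216/(π·0.332²) = 2.495 m/s
Re = VD/ν = 2.495·0.332/1.01×10^-6 = 8.20×10^5 → turbulent
ε/D = 0.0076/332 = 2.29×10^-5
Haaland: f = 0.01236
h_f = f(L/D)V²/(2g) = 0.01236·(1980/0.332)·2.495²/(2·9.81) = 23.39 m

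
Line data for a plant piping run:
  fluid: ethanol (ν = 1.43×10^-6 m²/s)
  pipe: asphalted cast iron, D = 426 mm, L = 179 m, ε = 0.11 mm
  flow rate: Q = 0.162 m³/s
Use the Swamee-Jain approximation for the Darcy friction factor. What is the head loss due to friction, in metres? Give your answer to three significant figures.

V = 4Q/(πD²) = 4·0.162/(π·0.426²) = 1.137 m/s
Re = VD/ν = 1.137·0.426/1.43×10^-6 = 3.39×10^5 → turbulent
ε/D = 0.11/426 = 2.58×10^-4
Swamee-Jain: f = 0.01656
h_f = f(L/D)V²/(2g) = 0.01656·(179/0.426)·1.137²/(2·9.81) = 0.4583 m

h_f ≈ 0.458 m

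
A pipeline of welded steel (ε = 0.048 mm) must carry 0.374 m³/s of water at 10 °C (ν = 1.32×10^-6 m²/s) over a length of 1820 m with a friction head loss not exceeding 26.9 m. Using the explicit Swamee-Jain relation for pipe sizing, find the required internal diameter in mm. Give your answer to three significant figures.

D ≈ 409 mm

Swamee-Jain (Type III): D = 0.66·[ε^1.25·(LQ²/(gh_f))^4.75 + ν·Q^9.4·(L/(gh_f))^5.2]^0.04
LQ²/(gh_f) = 0.9647; L/(gh_f) = 6.897
Term 1 = ε^1.25·(…)^4.75 = 3.37×10^-6; Term 2 = ν·Q^9.4·(…)^5.2 = 2.93×10^-6
D = 0.66·(3.37×10^-6 + 2.93×10^-6)^0.04 = 0.4088 m = 409 mm
Check: V = 2.85 m/s, Re = 8.82×10^5, f = 0.01389, h_f = 25.6 m ≈ 26.9 m ✓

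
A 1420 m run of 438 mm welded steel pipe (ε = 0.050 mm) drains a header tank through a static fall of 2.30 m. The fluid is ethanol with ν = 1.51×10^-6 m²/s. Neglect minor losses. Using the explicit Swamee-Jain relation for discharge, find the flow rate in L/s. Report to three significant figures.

Q ≈ 142 L/s

Swamee-Jain (Type II): Q = -0.965·√(gD⁵h_f/L)·ln[ε/(3.7D) + √(3.17ν²L/(gD³h_f))]
√(gD⁵h_f/L) = √(9.81·0.438⁵·2.30/1420) = 0.01600
ε/(3.7D) = 3.09×10^-5; √(3.17ν²L/(gD³h_f)) = 7.36×10^-5
Q = -0.965·0.01600·ln(1.044×10^-4) = 0.1416 m³/s
Check: V = 0.940 m/s, Re = 2.73×10^5, f = 0.01577, h_f = 2.30 m ≈ 2.30 m ✓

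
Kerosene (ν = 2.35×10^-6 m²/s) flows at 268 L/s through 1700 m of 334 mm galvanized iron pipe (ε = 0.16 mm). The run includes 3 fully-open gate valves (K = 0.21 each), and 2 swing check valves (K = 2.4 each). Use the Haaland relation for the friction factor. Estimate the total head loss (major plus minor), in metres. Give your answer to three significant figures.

H_L ≈ 45.2 m

V = 4Q/(πD²) = 3.059 m/s; V²/2g = 0.4769 m
Re = 4.35×10^5, ε/D = 4.79×10^-4 → f = 0.01756 (Haaland)
Major: h_f = f(L/D)·V²/2g = 0.01756·5090·0.4769 = 42.63 m
Minor: ΣK = 5.43; h_m = ΣK·V²/2g = 2.589 m
Total H_L = 42.63 + 2.589 = 45.22 m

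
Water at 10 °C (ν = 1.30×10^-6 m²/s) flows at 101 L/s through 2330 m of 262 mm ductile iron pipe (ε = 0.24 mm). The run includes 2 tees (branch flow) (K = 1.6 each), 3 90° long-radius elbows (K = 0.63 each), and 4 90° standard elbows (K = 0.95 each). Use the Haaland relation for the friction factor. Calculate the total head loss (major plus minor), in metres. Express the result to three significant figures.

V = 4Q/(πD²) = 1.873 m/s; V²/2g = 0.1789 m
Re = 3.78×10^5, ε/D = 9.16×10^-4 → f = 0.01999 (Haaland)
Major: h_f = f(L/D)·V²/2g = 0.01999·8893·0.1789 = 31.80 m
Minor: ΣK = 8.89; h_m = ΣK·V²/2g = 1.590 m
Total H_L = 31.80 + 1.590 = 33.39 m

H_L ≈ 33.4 m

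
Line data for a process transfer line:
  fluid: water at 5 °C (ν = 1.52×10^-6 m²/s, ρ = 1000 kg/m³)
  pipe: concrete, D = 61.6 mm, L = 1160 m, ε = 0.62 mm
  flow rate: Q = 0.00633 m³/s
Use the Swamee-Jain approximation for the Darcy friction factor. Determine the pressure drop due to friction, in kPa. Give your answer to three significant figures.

Δp ≈ 1650 kPa

V = 4Q/(πD²) = 4·0.00633/(π·0.0616²) = 2.124 m/s
Re = VD/ν = 2.124·0.0616/1.52×10^-6 = 8.61×10^4 → turbulent
ε/D = 0.62/61.6 = 0.0101
Swamee-Jain: f = 0.03895
h_f = f(L/D)V²/(2g) = 0.03895·(1160/0.0616)·2.124²/(2·9.81) = 168.7 m
Δp = ρg·h_f = 1000·9.81·168.7 = 1655 kPa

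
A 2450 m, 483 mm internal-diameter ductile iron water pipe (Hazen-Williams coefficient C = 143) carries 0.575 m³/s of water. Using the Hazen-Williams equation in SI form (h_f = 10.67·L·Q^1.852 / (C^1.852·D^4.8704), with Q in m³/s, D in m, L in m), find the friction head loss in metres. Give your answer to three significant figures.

h_f = 10.67·2450·0.575^1.852 / (143^1.852·0.483^4.8704) = 33.10 m

h_f ≈ 33.1 m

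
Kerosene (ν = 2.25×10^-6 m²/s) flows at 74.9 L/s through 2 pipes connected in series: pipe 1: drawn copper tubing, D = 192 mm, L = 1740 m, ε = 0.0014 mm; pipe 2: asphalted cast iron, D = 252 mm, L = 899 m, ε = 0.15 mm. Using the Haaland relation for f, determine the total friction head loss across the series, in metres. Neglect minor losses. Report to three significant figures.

H ≈ 55.1 m

Pipe 1: V = 2.587 m/s, Re = 2.21×10^5, ε/D = 7.29×10^-6, f = 0.01525, h_1 = f(L/D)V²/2g = 47.14 m
Pipe 2: V = 1.502 m/s, Re = 1.68×10^5, ε/D = 5.95×10^-4, f = 0.01940, h_2 = f(L/D)V²/2g = 7.954 m
Series → Q common, losses add: H = Σh = 55.10 m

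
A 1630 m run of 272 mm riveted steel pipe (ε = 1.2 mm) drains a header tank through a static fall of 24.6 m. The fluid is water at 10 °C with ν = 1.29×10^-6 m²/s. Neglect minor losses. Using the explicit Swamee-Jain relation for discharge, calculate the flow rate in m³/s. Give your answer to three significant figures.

Q ≈ 0.0960 m³/s

Swamee-Jain (Type II): Q = -0.965·√(gD⁵h_f/L)·ln[ε/(3.7D) + √(3.17ν²L/(gD³h_f))]
√(gD⁵h_f/L) = √(9.81·0.272⁵·24.6/1630) = 0.01485
ε/(3.7D) = 0.00119; √(3.17ν²L/(gD³h_f)) = 4.21×10^-5
Q = -0.965·0.01485·ln(0.001234) = 0.09595 m³/s
Check: V = 1.65 m/s, Re = 3.48×10^5, f = 0.02967, h_f = 24.7 m ≈ 24.6 m ✓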